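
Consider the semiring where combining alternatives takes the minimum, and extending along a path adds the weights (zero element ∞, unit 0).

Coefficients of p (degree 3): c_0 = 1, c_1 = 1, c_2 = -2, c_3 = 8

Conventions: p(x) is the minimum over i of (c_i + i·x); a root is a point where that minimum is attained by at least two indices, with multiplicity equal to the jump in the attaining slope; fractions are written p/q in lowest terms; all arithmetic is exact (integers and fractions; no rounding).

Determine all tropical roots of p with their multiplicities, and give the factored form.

hull edge (i=0, c=1) to (i=2, c=-2): slope -3/2, span 2
hull edge (i=2, c=-2) to (i=3, c=8): slope 10, span 1
Factored form: p(x) = 8 ⊗ (x ⊕ (-10)) ⊗ (x ⊕ 3/2) ⊗ (x ⊕ 3/2)
Answer: roots = -10 (mult 1), 3/2 (mult 2)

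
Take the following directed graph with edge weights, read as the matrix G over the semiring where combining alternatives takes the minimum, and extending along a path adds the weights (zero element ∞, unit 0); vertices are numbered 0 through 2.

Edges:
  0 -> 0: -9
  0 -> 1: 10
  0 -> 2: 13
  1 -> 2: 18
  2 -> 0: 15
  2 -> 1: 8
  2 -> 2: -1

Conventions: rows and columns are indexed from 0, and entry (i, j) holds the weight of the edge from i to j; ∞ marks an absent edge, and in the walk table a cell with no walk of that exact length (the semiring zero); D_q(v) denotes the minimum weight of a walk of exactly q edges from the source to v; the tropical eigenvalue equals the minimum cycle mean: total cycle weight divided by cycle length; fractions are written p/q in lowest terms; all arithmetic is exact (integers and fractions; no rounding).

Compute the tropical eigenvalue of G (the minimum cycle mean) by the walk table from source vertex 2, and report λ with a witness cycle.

q=0: [∞, ∞, 0]
q=1: [15, 8, -1]
q=2: [6, 7, -2]
q=3: [-3, 6, -3]
Optimal cycle mean attained by: cycle 0->0, total (-9), length 1.
Answer: λ = -9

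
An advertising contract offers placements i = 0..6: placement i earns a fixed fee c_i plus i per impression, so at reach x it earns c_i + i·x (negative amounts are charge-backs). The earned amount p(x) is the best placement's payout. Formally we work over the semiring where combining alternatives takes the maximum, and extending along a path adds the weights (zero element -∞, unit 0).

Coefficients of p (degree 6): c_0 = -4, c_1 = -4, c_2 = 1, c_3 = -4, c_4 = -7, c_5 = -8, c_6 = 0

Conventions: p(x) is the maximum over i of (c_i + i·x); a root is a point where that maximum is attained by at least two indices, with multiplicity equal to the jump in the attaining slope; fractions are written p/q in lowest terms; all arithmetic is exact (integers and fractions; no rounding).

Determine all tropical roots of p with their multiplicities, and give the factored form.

hull edge (i=0, c=-4) to (i=2, c=1): slope 5/2, span 2
hull edge (i=2, c=1) to (i=6, c=0): slope -1/4, span 4
Factored form: p(x) = 0 ⊗ (x ⊕ (-5/2)) ⊗ (x ⊕ (-5/2)) ⊗ (x ⊕ 1/4) ⊗ (x ⊕ 1/4) ⊗ (x ⊕ 1/4) ⊗ (x ⊕ 1/4)
Answer: roots = -5/2 (mult 2), 1/4 (mult 4)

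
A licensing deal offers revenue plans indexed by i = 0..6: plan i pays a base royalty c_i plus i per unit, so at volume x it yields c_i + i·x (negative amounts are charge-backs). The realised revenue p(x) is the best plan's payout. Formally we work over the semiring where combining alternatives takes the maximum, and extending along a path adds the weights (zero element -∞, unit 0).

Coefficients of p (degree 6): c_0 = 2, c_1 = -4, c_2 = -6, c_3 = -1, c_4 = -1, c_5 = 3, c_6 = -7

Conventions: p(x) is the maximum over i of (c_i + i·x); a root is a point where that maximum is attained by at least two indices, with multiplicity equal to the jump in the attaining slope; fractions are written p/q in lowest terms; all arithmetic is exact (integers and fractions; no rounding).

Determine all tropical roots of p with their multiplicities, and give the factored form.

hull edge (i=0, c=2) to (i=5, c=3): slope 1/5, span 5
hull edge (i=5, c=3) to (i=6, c=-7): slope -10, span 1
Factored form: p(x) = -7 ⊗ (x ⊕ (-1/5)) ⊗ (x ⊕ (-1/5)) ⊗ (x ⊕ (-1/5)) ⊗ (x ⊕ (-1/5)) ⊗ (x ⊕ (-1/5)) ⊗ (x ⊕ 10)
Answer: roots = -1/5 (mult 5), 10 (mult 1)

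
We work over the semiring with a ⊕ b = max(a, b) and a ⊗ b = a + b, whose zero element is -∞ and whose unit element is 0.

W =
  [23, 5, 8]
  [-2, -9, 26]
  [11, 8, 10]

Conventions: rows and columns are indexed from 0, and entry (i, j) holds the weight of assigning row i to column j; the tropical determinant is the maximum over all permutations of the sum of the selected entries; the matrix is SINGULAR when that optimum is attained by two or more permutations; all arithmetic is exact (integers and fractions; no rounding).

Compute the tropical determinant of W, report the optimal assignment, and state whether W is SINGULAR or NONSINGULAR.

σ = (0, 1, 2): 23 + (-9) + 10 = 24
σ = (0, 2, 1): 23 + 26 + 8 = 57
σ = (1, 0, 2): 5 + (-2) + 10 = 13
σ = (1, 2, 0): 5 + 26 + 11 = 42
σ = (2, 0, 1): 8 + (-2) + 8 = 14
σ = (2, 1, 0): 8 + (-9) + 11 = 10
Optimal value attained by: σ = (0, 2, 1).
Answer: det⊕(W) = 57; verdict: NONSINGULAR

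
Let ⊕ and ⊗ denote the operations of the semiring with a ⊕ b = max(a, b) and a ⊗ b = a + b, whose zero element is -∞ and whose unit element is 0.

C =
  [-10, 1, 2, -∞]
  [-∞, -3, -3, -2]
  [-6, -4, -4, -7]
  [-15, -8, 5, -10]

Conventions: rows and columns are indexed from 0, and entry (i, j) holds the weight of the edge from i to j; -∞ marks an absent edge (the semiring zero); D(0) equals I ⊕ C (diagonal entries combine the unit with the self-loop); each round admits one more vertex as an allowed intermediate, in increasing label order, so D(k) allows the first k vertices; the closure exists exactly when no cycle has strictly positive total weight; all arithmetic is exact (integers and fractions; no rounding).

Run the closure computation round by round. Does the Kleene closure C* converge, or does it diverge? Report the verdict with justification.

D(0):
  [0, 1, 2, -∞]
  [-∞, 0, -3, -2]
  [-6, -4, 0, -7]
  [-15, -8, 5, 0]
D(1):
  [0, 1, 2, -∞]
  [-∞, 0, -3, -2]
  [-6, -4, 0, -7]
  [-15, -8, 5, 0]
D(2):
  [0, 1, 2, -1]
  [-∞, 0, -3, -2]
  [-6, -4, 0, -6]
  [-15, -8, 5, 0]
D(3):
  [0, 1, 2, -1]
  [-9, 0, -3, -2]
  [-6, -4, 0, -6]
  [-1, 1, 5, 0]
D(4):
  [0, 1, 4, -1]
  [-3, 0, 3, -2]
  [-6, -4, 0, -6]
  [-1, 1, 5, 0]
Key observation: every diagonal entry stays at the unit through all rounds, so no improving cycle exists.
Answer: CONVERGES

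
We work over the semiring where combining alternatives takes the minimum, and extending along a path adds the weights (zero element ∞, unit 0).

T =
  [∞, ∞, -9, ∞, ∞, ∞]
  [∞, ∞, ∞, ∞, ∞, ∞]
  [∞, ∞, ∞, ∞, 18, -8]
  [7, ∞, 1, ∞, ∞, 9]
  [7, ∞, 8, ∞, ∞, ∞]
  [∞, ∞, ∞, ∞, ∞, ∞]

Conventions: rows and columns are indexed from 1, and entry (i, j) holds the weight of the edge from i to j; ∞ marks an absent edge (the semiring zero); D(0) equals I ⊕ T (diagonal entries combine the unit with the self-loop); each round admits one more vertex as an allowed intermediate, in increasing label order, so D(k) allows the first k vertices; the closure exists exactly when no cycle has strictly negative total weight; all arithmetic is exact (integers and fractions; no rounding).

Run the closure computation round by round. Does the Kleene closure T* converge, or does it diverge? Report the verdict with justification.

D(0):
  [0, ∞, -9, ∞, ∞, ∞]
  [∞, 0, ∞, ∞, ∞, ∞]
  [∞, ∞, 0, ∞, 18, -8]
  [7, ∞, 1, 0, ∞, 9]
  [7, ∞, 8, ∞, 0, ∞]
  [∞, ∞, ∞, ∞, ∞, 0]
D(1):
  [0, ∞, -9, ∞, ∞, ∞]
  [∞, 0, ∞, ∞, ∞, ∞]
  [∞, ∞, 0, ∞, 18, -8]
  [7, ∞, -2, 0, ∞, 9]
  [7, ∞, -2, ∞, 0, ∞]
  [∞, ∞, ∞, ∞, ∞, 0]
D(2):
  [0, ∞, -9, ∞, ∞, ∞]
  [∞, 0, ∞, ∞, ∞, ∞]
  [∞, ∞, 0, ∞, 18, -8]
  [7, ∞, -2, 0, ∞, 9]
  [7, ∞, -2, ∞, 0, ∞]
  [∞, ∞, ∞, ∞, ∞, 0]
D(3):
  [0, ∞, -9, ∞, 9, -17]
  [∞, 0, ∞, ∞, ∞, ∞]
  [∞, ∞, 0, ∞, 18, -8]
  [7, ∞, -2, 0, 16, -10]
  [7, ∞, -2, ∞, 0, -10]
  [∞, ∞, ∞, ∞, ∞, 0]
D(4):
  [0, ∞, -9, ∞, 9, -17]
  [∞, 0, ∞, ∞, ∞, ∞]
  [∞, ∞, 0, ∞, 18, -8]
  [7, ∞, -2, 0, 16, -10]
  [7, ∞, -2, ∞, 0, -10]
  [∞, ∞, ∞, ∞, ∞, 0]
D(5):
  [0, ∞, -9, ∞, 9, -17]
  [∞, 0, ∞, ∞, ∞, ∞]
  [25, ∞, 0, ∞, 18, -8]
  [7, ∞, -2, 0, 16, -10]
  [7, ∞, -2, ∞, 0, -10]
  [∞, ∞, ∞, ∞, ∞, 0]
D(6):
  [0, ∞, -9, ∞, 9, -17]
  [∞, 0, ∞, ∞, ∞, ∞]
  [25, ∞, 0, ∞, 18, -8]
  [7, ∞, -2, 0, 16, -10]
  [7, ∞, -2, ∞, 0, -10]
  [∞, ∞, ∞, ∞, ∞, 0]
Key observation: every diagonal entry stays at the unit through all rounds, so no improving cycle exists.
Answer: CONVERGES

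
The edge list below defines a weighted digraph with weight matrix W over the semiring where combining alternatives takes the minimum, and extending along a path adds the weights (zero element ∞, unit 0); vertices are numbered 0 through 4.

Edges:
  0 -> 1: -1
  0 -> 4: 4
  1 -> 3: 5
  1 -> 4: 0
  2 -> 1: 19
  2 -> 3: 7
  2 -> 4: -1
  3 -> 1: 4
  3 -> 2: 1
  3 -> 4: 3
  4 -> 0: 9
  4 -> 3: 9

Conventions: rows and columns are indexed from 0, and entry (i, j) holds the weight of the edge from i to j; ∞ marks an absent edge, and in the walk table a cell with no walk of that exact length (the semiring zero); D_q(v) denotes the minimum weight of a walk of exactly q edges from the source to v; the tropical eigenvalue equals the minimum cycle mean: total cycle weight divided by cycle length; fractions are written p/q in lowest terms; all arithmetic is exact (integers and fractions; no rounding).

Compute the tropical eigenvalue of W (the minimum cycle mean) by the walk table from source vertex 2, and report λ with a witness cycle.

q=0: [∞, ∞, 0, ∞, ∞]
q=1: [∞, 19, ∞, 7, -1]
q=2: [8, 11, 8, 8, 10]
q=3: [19, 7, 9, 15, 7]
q=4: [16, 18, 16, 12, 7]
q=5: [16, 15, 13, 16, 15]
Optimal cycle mean attained by: cycle 0->1->3->2->4->0, total (-1) + 5 + 1 + (-1) + 9, length 5.
Answer: λ = 13/5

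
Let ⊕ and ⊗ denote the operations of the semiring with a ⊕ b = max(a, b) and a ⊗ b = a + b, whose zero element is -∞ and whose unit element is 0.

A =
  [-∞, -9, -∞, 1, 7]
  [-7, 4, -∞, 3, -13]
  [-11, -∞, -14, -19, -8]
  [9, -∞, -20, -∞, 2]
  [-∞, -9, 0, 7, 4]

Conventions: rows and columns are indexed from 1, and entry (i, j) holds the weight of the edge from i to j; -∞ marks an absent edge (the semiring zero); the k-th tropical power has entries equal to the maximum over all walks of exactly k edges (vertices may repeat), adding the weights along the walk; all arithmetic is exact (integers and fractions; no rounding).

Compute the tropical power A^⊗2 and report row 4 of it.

A^⊗2:
  [10, -2, 7, 14, 11]
  [12, 8, -13, 7, 5]
  [-10, -17, -8, -1, -4]
  [-31, 0, 2, 10, 16]
  [16, -5, 4, 11, 9]
Answer: row 4 of A^⊗2 = [-31, 0, 2, 10, 16]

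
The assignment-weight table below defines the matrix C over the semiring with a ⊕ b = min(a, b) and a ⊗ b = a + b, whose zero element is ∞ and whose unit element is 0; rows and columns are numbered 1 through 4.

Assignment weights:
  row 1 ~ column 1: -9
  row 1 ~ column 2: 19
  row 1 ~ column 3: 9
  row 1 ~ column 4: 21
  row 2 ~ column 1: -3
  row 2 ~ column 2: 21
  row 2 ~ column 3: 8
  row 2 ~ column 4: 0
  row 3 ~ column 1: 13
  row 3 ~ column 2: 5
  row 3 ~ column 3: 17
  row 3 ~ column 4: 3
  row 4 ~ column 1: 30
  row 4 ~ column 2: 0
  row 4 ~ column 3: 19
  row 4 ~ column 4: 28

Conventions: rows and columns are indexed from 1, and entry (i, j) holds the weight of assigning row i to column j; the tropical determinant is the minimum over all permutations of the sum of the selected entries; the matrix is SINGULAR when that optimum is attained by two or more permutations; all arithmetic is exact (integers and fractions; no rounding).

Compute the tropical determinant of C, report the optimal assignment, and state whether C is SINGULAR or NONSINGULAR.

σ = (1, 2, 3, 4): (-9) + 21 + 17 + 28 = 57
σ = (1, 2, 4, 3): (-9) + 21 + 3 + 19 = 34
σ = (1, 3, 2, 4): (-9) + 8 + 5 + 28 = 32
σ = (1, 3, 4, 2): (-9) + 8 + 3 + 0 = 2
σ = (1, 4, 2, 3): (-9) + 0 + 5 + 19 = 15
σ = (1, 4, 3, 2): (-9) + 0 + 17 + 0 = 8
σ = (2, 1, 3, 4): 19 + (-3) + 17 + 28 = 61
σ = (2, 1, 4, 3): 19 + (-3) + 3 + 19 = 38
σ = (2, 3, 1, 4): 19 + 8 + 13 + 28 = 68
σ = (2, 3, 4, 1): 19 + 8 + 3 + 30 = 60
σ = (2, 4, 1, 3): 19 + 0 + 13 + 19 = 51
σ = (2, 4, 3, 1): 19 + 0 + 17 + 30 = 66
σ = (3, 1, 2, 4): 9 + (-3) + 5 + 28 = 39
σ = (3, 1, 4, 2): 9 + (-3) + 3 + 0 = 9
σ = (3, 2, 1, 4): 9 + 21 + 13 + 28 = 71
σ = (3, 2, 4, 1): 9 + 21 + 3 + 30 = 63
σ = (3, 4, 1, 2): 9 + 0 + 13 + 0 = 22
σ = (3, 4, 2, 1): 9 + 0 + 5 + 30 = 44
σ = (4, 1, 2, 3): 21 + (-3) + 5 + 19 = 42
σ = (4, 1, 3, 2): 21 + (-3) + 17 + 0 = 35
σ = (4, 2, 1, 3): 21 + 21 + 13 + 19 = 74
σ = (4, 2, 3, 1): 21 + 21 + 17 + 30 = 89
σ = (4, 3, 1, 2): 21 + 8 + 13 + 0 = 42
σ = (4, 3, 2, 1): 21 + 8 + 5 + 30 = 64
Optimal value attained by: σ = (1, 3, 4, 2).
Answer: det⊕(C) = 2; verdict: NONSINGULAR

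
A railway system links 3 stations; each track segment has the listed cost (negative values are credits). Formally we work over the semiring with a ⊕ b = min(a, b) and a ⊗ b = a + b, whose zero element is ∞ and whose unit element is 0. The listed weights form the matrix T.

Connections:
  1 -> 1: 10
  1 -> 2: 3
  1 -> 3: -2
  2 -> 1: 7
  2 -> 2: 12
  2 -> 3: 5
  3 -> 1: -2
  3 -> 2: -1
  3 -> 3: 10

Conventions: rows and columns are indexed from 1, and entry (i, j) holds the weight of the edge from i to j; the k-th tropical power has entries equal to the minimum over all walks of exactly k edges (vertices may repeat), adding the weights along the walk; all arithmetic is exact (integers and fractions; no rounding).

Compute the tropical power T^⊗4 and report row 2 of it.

T^⊗2:
  [-4, -3, 8]
  [3, 4, 5]
  [6, 1, -4]
T^⊗3:
  [4, -1, -6]
  [3, 4, 1]
  [-6, -5, 4]
T^⊗4:
  [-8, -7, 2]
  [-1, 0, 1]
  [2, -3, -8]
Answer: row 2 of T^⊗4 = [-1, 0, 1]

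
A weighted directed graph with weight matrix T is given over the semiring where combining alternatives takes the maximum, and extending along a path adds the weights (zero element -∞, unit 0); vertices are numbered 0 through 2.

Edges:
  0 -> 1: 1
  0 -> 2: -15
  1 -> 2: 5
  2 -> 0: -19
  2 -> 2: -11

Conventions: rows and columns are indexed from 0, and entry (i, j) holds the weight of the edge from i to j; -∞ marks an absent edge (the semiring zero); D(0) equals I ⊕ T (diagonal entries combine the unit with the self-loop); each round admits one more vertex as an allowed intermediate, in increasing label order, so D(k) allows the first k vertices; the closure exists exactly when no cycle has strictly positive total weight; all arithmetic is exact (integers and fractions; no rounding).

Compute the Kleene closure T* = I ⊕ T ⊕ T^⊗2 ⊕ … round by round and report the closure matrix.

D(0):
  [0, 1, -15]
  [-∞, 0, 5]
  [-19, -∞, 0]
D(1):
  [0, 1, -15]
  [-∞, 0, 5]
  [-19, -18, 0]
D(2):
  [0, 1, 6]
  [-∞, 0, 5]
  [-19, -18, 0]
D(3):
  [0, 1, 6]
  [-14, 0, 5]
  [-19, -18, 0]
Answer: T* = [[0, 1, 6], [-14, 0, 5], [-19, -18, 0]]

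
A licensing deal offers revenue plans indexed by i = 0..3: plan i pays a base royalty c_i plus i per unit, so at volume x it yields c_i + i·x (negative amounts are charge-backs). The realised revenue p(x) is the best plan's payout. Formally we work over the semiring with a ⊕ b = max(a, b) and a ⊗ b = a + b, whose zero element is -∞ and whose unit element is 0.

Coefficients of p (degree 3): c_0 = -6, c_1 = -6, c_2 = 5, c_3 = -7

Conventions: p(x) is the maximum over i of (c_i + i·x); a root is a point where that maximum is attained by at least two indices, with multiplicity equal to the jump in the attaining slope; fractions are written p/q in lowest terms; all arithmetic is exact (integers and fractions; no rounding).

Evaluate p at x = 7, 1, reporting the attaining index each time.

p(7) = max(-6+0·7=-6, -6+1·7=1, 5+2·7=19, -7+3·7=14) = 19 (attained by i=2)
p(1) = max(-6+0·1=-6, -6+1·1=-5, 5+2·1=7, -7+3·1=-4) = 7 (attained by i=2)
Answer: p(7) = 19; p(1) = 7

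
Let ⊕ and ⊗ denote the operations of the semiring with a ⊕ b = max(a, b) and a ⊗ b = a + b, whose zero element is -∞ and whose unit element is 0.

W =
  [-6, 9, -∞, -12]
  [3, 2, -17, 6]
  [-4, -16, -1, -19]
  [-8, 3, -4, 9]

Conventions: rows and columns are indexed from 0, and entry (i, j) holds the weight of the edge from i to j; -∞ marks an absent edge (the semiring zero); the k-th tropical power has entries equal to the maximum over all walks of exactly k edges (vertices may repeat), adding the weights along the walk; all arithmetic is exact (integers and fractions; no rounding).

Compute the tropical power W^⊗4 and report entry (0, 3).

W^⊗2:
  [12, 11, -8, 15]
  [5, 12, 2, 15]
  [-5, 5, -2, -10]
  [6, 12, 5, 18]
W^⊗3:
  [14, 21, 11, 24]
  [15, 18, 11, 24]
  [8, 7, -3, 11]
  [15, 21, 14, 27]
W^⊗4:
  [24, 27, 20, 33]
  [21, 27, 20, 33]
  [10, 17, 7, 20]
  [24, 30, 23, 36]
Key observation: the optimum is the walk 0->1->3->3->3, with weight 9 + 6 + 9 + 9 = 33.
Optimal value attained by: walk 0->1->3->3->3.
Answer: (W^⊗4)[0][3] = 33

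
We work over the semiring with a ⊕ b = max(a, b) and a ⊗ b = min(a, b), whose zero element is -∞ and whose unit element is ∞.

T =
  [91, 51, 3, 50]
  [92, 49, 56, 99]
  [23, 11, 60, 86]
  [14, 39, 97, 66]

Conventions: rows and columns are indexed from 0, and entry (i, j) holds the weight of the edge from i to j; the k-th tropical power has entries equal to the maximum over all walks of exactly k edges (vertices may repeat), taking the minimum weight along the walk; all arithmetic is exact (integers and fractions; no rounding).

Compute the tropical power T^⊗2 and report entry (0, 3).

T^⊗2:
  [91, 51, 51, 51]
  [91, 51, 97, 66]
  [23, 39, 86, 66]
  [39, 39, 66, 86]
Key observation: the optimum is the walk 0->1->3, with weight 51 min 99 = 51.
Optimal value attained by: walk 0->1->3.
Answer: (T^⊗2)[0][3] = 51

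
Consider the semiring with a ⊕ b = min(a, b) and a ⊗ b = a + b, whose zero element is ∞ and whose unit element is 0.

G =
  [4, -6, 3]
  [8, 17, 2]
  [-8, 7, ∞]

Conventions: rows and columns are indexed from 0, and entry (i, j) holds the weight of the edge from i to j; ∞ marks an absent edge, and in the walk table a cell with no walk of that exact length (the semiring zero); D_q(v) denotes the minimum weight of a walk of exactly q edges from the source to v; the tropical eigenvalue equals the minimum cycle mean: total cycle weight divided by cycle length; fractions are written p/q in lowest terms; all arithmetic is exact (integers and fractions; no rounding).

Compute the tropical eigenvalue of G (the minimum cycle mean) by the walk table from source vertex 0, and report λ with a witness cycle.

q=0: [0, ∞, ∞]
q=1: [4, -6, 3]
q=2: [-5, -2, -4]
q=3: [-12, -11, -2]
Optimal cycle mean attained by: cycle 0->1->2->0, total (-6) + 2 + (-8), length 3.
Answer: λ = -4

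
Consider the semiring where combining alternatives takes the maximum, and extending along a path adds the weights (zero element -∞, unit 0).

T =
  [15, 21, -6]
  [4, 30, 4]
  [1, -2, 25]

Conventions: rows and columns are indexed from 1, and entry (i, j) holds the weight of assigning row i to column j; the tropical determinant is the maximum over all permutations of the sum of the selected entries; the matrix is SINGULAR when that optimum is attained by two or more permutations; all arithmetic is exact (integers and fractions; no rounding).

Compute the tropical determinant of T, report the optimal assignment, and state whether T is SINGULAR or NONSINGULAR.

σ = (1, 2, 3): 15 + 30 + 25 = 70
σ = (1, 3, 2): 15 + 4 + (-2) = 17
σ = (2, 1, 3): 21 + 4 + 25 = 50
σ = (2, 3, 1): 21 + 4 + 1 = 26
σ = (3, 1, 2): (-6) + 4 + (-2) = -4
σ = (3, 2, 1): (-6) + 30 + 1 = 25
Optimal value attained by: σ = (1, 2, 3).
Answer: det⊕(T) = 70; verdict: NONSINGULAR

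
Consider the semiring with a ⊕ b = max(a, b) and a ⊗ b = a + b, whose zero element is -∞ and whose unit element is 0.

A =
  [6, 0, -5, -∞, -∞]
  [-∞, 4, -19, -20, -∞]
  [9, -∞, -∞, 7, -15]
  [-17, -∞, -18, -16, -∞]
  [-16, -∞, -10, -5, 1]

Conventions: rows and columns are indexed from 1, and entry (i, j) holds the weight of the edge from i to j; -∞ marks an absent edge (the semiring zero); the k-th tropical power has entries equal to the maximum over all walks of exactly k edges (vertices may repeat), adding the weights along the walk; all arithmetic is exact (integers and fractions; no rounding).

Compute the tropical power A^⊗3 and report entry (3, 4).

A^⊗2:
  [12, 6, 1, 2, -20]
  [-10, 8, -15, -12, -34]
  [15, 9, 4, -9, -14]
  [-9, -17, -22, -11, -33]
  [-1, -16, -9, -3, 2]
A^⊗3:
  [18, 12, 7, 8, -14]
  [-4, 12, -11, -8, -30]
  [21, 15, 10, 11, -11]
  [-3, -9, -14, -15, -32]
  [5, -1, -6, -2, 3]
Key observation: the optimum is the walk 3->1->3->4, with weight 9 + (-5) + 7 = 11.
Optimal value attained by: walk 3->1->3->4.
Answer: (A^⊗3)[3][4] = 11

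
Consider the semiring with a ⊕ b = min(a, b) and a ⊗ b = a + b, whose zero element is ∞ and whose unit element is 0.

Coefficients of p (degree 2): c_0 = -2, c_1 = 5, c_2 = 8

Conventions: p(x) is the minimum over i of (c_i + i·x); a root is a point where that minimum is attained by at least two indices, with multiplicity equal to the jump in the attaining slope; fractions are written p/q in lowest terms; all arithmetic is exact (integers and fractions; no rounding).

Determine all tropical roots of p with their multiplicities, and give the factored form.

hull edge (i=0, c=-2) to (i=2, c=8): slope 5, span 2
Factored form: p(x) = 8 ⊗ (x ⊕ (-5)) ⊗ (x ⊕ (-5))
Answer: roots = -5 (mult 2)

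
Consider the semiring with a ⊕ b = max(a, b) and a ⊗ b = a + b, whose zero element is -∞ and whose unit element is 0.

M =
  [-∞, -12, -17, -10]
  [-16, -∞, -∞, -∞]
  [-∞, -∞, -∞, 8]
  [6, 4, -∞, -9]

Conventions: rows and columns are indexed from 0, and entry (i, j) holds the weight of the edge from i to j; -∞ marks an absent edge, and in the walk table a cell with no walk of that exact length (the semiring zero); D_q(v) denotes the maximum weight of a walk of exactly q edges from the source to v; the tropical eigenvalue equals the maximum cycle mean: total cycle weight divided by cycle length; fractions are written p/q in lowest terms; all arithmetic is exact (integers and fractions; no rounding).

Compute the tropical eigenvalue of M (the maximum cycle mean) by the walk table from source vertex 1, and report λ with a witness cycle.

q=0: [-∞, 0, -∞, -∞]
q=1: [-16, -∞, -∞, -∞]
q=2: [-∞, -28, -33, -26]
q=3: [-20, -22, -∞, -25]
q=4: [-19, -21, -37, -30]
Optimal cycle mean attained by: cycle 0->2->3->0, total (-17) + 8 + 6, length 3.
Answer: λ = -1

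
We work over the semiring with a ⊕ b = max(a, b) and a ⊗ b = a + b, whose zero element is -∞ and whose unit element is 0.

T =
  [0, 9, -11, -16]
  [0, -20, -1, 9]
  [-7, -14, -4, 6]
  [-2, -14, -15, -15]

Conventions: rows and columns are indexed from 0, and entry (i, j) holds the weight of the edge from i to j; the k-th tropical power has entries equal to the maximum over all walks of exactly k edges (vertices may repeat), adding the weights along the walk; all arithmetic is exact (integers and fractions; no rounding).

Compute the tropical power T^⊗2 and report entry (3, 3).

T^⊗2:
  [9, 9, 8, 18]
  [7, 9, -5, 5]
  [4, 2, -8, 2]
  [-2, 7, -13, -5]
Key observation: the optimum is the walk 3->1->3, with weight (-14) + 9 = -5.
Optimal value attained by: walk 3->1->3.
Answer: (T^⊗2)[3][3] = -5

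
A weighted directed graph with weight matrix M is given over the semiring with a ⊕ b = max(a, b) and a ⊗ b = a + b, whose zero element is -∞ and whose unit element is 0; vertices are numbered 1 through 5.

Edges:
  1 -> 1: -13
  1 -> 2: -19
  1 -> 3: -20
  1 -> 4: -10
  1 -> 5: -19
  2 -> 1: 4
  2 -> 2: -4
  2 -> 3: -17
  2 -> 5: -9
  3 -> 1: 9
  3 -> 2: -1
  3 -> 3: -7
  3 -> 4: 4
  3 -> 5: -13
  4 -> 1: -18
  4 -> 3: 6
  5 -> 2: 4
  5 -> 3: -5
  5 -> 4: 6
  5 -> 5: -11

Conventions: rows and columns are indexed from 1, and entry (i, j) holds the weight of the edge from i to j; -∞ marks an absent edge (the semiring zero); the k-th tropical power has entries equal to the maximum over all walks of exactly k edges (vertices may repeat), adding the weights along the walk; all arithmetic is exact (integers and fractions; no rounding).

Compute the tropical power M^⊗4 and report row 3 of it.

M^⊗2:
  [-11, -15, -4, -13, -28]
  [0, -5, -14, -3, -13]
  [3, -5, 10, -1, -10]
  [15, 5, -1, 10, -7]
  [8, 0, 12, -1, -5]
M^⊗3:
  [5, -5, -7, 0, -17]
  [-1, -9, 3, -7, -14]
  [19, 9, 5, 14, -3]
  [9, 1, 16, 5, -4]
  [21, 11, 5, 16, -1]
M^⊗4:
  [2, -8, 6, -3, -14]
  [12, 2, -1, 7, -10]
  [14, 5, 20, 9, 0]
  [25, 15, 11, 20, 3]
  [15, 7, 22, 11, 2]
Answer: row 3 of M^⊗4 = [14, 5, 20, 9, 0]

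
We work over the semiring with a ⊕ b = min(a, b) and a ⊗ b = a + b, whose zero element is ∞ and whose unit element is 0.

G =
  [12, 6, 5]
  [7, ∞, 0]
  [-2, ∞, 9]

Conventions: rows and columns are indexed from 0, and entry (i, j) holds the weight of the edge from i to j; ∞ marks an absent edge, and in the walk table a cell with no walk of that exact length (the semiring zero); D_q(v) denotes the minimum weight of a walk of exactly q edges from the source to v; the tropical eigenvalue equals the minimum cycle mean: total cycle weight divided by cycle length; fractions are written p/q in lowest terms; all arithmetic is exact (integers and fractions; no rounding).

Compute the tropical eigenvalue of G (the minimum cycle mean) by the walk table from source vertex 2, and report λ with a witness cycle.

q=0: [∞, ∞, 0]
q=1: [-2, ∞, 9]
q=2: [7, 4, 3]
q=3: [1, 13, 4]
Optimal cycle mean attained by: cycle 0->1->2->0, total 6 + 0 + (-2), length 3.
Answer: λ = 4/3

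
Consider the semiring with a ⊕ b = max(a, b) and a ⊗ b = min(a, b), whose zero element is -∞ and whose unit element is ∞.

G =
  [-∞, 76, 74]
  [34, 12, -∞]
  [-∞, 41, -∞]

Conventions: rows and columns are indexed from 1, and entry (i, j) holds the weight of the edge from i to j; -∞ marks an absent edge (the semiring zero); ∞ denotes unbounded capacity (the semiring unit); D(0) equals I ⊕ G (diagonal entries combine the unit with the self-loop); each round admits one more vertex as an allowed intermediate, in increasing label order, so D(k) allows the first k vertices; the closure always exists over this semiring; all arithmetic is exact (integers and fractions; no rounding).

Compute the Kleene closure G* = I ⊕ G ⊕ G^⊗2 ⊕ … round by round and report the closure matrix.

D(0):
  [∞, 76, 74]
  [34, ∞, -∞]
  [-∞, 41, ∞]
D(1):
  [∞, 76, 74]
  [34, ∞, 34]
  [-∞, 41, ∞]
D(2):
  [∞, 76, 74]
  [34, ∞, 34]
  [34, 41, ∞]
D(3):
  [∞, 76, 74]
  [34, ∞, 34]
  [34, 41, ∞]
Answer: G* = [[∞, 76, 74], [34, ∞, 34], [34, 41, ∞]]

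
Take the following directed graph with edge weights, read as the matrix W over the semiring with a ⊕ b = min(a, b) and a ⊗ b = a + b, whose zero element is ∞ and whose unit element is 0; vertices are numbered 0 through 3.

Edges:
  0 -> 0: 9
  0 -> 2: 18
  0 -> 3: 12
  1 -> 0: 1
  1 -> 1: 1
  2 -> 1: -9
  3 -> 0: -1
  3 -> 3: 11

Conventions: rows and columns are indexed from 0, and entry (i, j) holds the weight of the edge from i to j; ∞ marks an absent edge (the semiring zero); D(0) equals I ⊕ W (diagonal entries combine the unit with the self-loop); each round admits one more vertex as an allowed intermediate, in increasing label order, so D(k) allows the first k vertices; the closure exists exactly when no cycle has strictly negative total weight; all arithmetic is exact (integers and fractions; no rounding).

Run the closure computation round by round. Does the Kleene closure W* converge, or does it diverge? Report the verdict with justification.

D(0):
  [0, ∞, 18, 12]
  [1, 0, ∞, ∞]
  [∞, -9, 0, ∞]
  [-1, ∞, ∞, 0]
D(1):
  [0, ∞, 18, 12]
  [1, 0, 19, 13]
  [∞, -9, 0, ∞]
  [-1, ∞, 17, 0]
D(2):
  [0, ∞, 18, 12]
  [1, 0, 19, 13]
  [-8, -9, 0, 4]
  [-1, ∞, 17, 0]
D(3):
  [0, 9, 18, 12]
  [1, 0, 19, 13]
  [-8, -9, 0, 4]
  [-1, 8, 17, 0]
D(4):
  [0, 9, 18, 12]
  [1, 0, 19, 13]
  [-8, -9, 0, 4]
  [-1, 8, 17, 0]
Key observation: every diagonal entry stays at the unit through all rounds, so no improving cycle exists.
Answer: CONVERGES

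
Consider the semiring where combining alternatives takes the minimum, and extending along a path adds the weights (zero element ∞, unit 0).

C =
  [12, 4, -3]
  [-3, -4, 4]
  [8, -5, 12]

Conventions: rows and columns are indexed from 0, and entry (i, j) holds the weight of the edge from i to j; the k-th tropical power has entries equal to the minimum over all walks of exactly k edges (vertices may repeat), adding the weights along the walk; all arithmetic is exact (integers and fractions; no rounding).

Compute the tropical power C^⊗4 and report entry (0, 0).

C^⊗2:
  [1, -8, 8]
  [-7, -8, -6]
  [-8, -9, -1]
C^⊗3:
  [-11, -12, -4]
  [-11, -12, -10]
  [-12, -13, -11]
C^⊗4:
  [-15, -16, -14]
  [-15, -16, -14]
  [-16, -17, -15]
Key observation: the optimum is the walk 0->2->1->1->0, with weight (-3) + (-5) + (-4) + (-3) = -15.
Optimal value attained by: walk 0->2->1->1->0.
Answer: (C^⊗4)[0][0] = -15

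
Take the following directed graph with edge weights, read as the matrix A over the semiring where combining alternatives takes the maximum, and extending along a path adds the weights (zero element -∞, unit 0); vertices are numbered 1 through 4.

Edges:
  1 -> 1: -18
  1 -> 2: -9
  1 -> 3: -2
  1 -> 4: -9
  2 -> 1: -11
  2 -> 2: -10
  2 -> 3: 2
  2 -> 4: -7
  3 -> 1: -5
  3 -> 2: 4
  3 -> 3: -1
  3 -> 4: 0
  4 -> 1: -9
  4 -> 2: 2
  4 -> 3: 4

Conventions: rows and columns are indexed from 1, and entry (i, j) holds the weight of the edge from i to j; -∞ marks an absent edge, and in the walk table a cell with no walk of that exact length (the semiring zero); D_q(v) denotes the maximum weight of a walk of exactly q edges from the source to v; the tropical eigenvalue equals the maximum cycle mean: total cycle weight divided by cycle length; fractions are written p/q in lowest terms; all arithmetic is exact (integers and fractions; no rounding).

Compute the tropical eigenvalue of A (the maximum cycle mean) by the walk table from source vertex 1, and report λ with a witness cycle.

q=0: [0, -∞, -∞, -∞]
q=1: [-18, -9, -2, -9]
q=2: [-7, 2, -3, -2]
q=3: [-8, 1, 4, -3]
q=4: [-1, 8, 3, 4]
Optimal cycle mean attained by: cycle 2->3->2, total 2 + 4, length 2.
Answer: λ = 3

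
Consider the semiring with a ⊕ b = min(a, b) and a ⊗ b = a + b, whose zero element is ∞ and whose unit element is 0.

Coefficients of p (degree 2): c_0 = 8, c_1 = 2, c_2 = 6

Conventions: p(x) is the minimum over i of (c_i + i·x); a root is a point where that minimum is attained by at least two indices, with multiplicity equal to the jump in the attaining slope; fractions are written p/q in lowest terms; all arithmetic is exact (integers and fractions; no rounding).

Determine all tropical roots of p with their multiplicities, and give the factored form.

hull edge (i=0, c=8) to (i=1, c=2): slope -6, span 1
hull edge (i=1, c=2) to (i=2, c=6): slope 4, span 1
Factored form: p(x) = 6 ⊗ (x ⊕ (-4)) ⊗ (x ⊕ 6)
Answer: roots = -4 (mult 1), 6 (mult 1)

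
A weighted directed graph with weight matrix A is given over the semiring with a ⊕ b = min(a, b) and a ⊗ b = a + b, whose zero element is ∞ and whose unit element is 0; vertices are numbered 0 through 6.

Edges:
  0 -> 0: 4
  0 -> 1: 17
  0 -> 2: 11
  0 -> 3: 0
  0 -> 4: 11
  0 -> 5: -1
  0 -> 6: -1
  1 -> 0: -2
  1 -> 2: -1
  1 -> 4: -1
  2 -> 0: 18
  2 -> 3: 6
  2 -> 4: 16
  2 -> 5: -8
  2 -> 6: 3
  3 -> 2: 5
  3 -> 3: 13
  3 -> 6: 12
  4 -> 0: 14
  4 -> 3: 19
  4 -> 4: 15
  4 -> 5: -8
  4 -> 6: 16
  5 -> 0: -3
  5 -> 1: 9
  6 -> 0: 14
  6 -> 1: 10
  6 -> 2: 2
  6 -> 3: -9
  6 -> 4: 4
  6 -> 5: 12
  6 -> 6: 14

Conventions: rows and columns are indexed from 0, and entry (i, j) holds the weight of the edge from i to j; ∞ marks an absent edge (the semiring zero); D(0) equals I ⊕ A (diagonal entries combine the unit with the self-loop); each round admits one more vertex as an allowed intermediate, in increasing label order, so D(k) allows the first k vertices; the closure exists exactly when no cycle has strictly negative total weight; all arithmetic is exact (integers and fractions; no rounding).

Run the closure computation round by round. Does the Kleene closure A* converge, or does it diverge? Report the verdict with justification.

D(0):
  [0, 17, 11, 0, 11, -1, -1]
  [-2, 0, -1, ∞, -1, ∞, ∞]
  [18, ∞, 0, 6, 16, -8, 3]
  [∞, ∞, 5, 0, ∞, ∞, 12]
  [14, ∞, ∞, 19, 0, -8, 16]
  [-3, 9, ∞, ∞, ∞, 0, ∞]
  [14, 10, 2, -9, 4, 12, 0]
Detection: at round 1, diagonal entry (5, 5) turns strictly negative.
Key observation: the cycle 5->0->5 has total weight (-3) + (-1), which is strictly negative.
Answer: DIVERGES — negative cycle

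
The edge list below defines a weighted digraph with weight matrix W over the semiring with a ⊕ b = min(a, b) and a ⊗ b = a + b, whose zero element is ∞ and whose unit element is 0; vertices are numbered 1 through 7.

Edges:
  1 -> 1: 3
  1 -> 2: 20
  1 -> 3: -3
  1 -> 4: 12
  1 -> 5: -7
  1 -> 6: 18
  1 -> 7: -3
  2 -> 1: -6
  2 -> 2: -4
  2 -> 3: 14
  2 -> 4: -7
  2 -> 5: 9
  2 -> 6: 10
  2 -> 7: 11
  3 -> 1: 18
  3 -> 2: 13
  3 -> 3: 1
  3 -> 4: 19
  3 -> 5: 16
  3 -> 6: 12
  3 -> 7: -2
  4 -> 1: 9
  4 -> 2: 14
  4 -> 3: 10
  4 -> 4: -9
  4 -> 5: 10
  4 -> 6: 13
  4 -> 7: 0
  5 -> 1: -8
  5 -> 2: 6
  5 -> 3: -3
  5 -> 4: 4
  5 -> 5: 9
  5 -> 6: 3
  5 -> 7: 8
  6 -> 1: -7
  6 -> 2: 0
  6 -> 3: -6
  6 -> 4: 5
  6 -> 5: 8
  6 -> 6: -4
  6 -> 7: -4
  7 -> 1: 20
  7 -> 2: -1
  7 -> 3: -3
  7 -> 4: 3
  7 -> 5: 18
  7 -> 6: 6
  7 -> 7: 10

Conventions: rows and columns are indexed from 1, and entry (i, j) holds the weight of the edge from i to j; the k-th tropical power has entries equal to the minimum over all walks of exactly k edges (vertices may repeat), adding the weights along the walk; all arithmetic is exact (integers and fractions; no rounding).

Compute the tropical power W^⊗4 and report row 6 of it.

W^⊗2:
  [-15, -4, -10, -3, -4, -4, -5]
  [-10, -8, -9, -16, -13, 6, -9]
  [5, -3, -5, 1, 11, 4, -1]
  [0, -1, -3, -18, 1, 4, -9]
  [-5, 2, -11, -5, -15, -1, -11]
  [-11, -5, -10, -7, -14, -8, -10]
  [-7, -5, -2, -8, 8, 2, -5]
W^⊗3:
  [-12, -8, -18, -12, -22, -8, -18]
  [-21, -12, -16, -25, -17, -10, -16]
  [-9, -7, -4, -10, -2, 0, -7]
  [-9, -10, -12, -27, -8, -5, -18]
  [-23, -12, -18, -14, -12, -12, -13]
  [-22, -11, -17, -16, -18, -12, -14]
  [-11, -9, -10, -17, -14, -2, -10]
W^⊗4:
  [-30, -19, -25, -21, -19, -19, -20]
  [-25, -17, -24, -34, -28, -14, -25]
  [-13, -11, -12, -19, -16, -4, -12]
  [-18, -19, -21, -36, -17, -14, -27]
  [-20, -16, -26, -23, -30, -16, -26]
  [-26, -15, -25, -25, -29, -16, -25]
  [-22, -13, -17, -26, -18, -11, -17]
Answer: row 6 of W^⊗4 = [-26, -15, -25, -25, -29, -16, -25]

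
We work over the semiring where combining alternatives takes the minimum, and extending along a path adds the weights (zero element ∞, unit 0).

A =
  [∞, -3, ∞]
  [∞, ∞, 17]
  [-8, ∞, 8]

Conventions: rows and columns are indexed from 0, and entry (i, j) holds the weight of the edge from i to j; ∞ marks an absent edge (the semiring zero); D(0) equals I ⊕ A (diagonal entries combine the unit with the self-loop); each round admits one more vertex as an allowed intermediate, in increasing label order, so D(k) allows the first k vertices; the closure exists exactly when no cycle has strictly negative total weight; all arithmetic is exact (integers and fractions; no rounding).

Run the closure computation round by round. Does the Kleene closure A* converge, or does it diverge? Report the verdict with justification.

D(0):
  [0, -3, ∞]
  [∞, 0, 17]
  [-8, ∞, 0]
D(1):
  [0, -3, ∞]
  [∞, 0, 17]
  [-8, -11, 0]
D(2):
  [0, -3, 14]
  [∞, 0, 17]
  [-8, -11, 0]
D(3):
  [0, -3, 14]
  [9, 0, 17]
  [-8, -11, 0]
Key observation: every diagonal entry stays at the unit through all rounds, so no improving cycle exists.
Answer: CONVERGES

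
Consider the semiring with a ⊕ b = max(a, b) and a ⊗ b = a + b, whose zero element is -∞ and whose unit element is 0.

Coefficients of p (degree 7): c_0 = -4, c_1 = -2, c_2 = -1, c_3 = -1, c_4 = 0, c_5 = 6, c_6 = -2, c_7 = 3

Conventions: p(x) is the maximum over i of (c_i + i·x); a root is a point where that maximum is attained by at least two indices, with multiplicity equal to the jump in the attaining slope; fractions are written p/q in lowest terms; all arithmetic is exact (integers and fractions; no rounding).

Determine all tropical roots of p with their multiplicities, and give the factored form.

hull edge (i=0, c=-4) to (i=5, c=6): slope 2, span 5
hull edge (i=5, c=6) to (i=7, c=3): slope -3/2, span 2
Factored form: p(x) = 3 ⊗ (x ⊕ (-2)) ⊗ (x ⊕ (-2)) ⊗ (x ⊕ (-2)) ⊗ (x ⊕ (-2)) ⊗ (x ⊕ (-2)) ⊗ (x ⊕ 3/2) ⊗ (x ⊕ 3/2)
Answer: roots = -2 (mult 5), 3/2 (mult 2)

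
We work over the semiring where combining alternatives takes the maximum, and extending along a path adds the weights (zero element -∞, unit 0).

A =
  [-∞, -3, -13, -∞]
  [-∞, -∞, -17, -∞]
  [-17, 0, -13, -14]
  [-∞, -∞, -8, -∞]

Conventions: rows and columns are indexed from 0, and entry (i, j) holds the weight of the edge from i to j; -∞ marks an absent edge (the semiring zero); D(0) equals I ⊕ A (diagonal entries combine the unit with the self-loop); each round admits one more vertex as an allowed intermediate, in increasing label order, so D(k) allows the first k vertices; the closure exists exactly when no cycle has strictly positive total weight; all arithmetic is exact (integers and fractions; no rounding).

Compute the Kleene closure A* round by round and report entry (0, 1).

D(0):
  [0, -3, -13, -∞]
  [-∞, 0, -17, -∞]
  [-17, 0, 0, -14]
  [-∞, -∞, -8, 0]
D(1):
  [0, -3, -13, -∞]
  [-∞, 0, -17, -∞]
  [-17, 0, 0, -14]
  [-∞, -∞, -8, 0]
D(2):
  [0, -3, -13, -∞]
  [-∞, 0, -17, -∞]
  [-17, 0, 0, -14]
  [-∞, -∞, -8, 0]
D(3):
  [0, -3, -13, -27]
  [-34, 0, -17, -31]
  [-17, 0, 0, -14]
  [-25, -8, -8, 0]
D(4):
  [0, -3, -13, -27]
  [-34, 0, -17, -31]
  [-17, 0, 0, -14]
  [-25, -8, -8, 0]
Answer: A*[0][1] = -3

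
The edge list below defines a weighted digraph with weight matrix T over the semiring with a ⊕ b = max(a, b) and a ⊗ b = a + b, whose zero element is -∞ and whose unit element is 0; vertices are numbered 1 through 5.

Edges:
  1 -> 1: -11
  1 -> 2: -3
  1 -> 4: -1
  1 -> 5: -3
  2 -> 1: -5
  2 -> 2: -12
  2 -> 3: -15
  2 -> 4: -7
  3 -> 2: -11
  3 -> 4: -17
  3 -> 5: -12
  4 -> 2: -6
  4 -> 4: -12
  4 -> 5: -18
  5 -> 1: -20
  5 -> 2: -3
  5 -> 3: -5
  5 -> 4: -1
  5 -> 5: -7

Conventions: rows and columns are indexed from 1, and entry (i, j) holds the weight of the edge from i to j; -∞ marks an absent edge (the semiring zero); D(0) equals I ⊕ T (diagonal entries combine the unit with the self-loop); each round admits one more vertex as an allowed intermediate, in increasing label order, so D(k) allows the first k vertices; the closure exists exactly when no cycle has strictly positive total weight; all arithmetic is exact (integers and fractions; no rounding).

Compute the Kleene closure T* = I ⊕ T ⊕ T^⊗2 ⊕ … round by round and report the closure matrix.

D(0):
  [0, -3, -∞, -1, -3]
  [-5, 0, -15, -7, -∞]
  [-∞, -11, 0, -17, -12]
  [-∞, -6, -∞, 0, -18]
  [-20, -3, -5, -1, 0]
D(1):
  [0, -3, -∞, -1, -3]
  [-5, 0, -15, -6, -8]
  [-∞, -11, 0, -17, -12]
  [-∞, -6, -∞, 0, -18]
  [-20, -3, -5, -1, 0]
D(2):
  [0, -3, -18, -1, -3]
  [-5, 0, -15, -6, -8]
  [-16, -11, 0, -17, -12]
  [-11, -6, -21, 0, -14]
  [-8, -3, -5, -1, 0]
D(3):
  [0, -3, -18, -1, -3]
  [-5, 0, -15, -6, -8]
  [-16, -11, 0, -17, -12]
  [-11, -6, -21, 0, -14]
  [-8, -3, -5, -1, 0]
D(4):
  [0, -3, -18, -1, -3]
  [-5, 0, -15, -6, -8]
  [-16, -11, 0, -17, -12]
  [-11, -6, -21, 0, -14]
  [-8, -3, -5, -1, 0]
D(5):
  [0, -3, -8, -1, -3]
  [-5, 0, -13, -6, -8]
  [-16, -11, 0, -13, -12]
  [-11, -6, -19, 0, -14]
  [-8, -3, -5, -1, 0]
Answer: T* = [[0, -3, -8, -1, -3], [-5, 0, -13, -6, -8], [-16, -11, 0, -13, -12], [-11, -6, -19, 0, -14], [-8, -3, -5, -1, 0]]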